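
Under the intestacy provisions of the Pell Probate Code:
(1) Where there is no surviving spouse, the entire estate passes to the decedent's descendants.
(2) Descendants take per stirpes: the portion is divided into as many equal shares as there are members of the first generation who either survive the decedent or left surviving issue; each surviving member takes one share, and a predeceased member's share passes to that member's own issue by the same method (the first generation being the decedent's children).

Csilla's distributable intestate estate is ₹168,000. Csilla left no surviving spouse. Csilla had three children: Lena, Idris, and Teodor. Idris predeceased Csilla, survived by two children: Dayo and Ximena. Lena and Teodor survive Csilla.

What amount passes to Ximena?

The entire ₹168,000 passes to the descendants.
That amount (₹168,000) is divided into 3 shares of ₹56,000: Lena and Teodor each take ₹56,000; Idris's ₹56,000 share passes to Idris's issue.
Idris's share (₹56,000) is divided into 2 shares of ₹28,000: Dayo and Ximena each take ₹28,000.

Ximena receives ₹28,000.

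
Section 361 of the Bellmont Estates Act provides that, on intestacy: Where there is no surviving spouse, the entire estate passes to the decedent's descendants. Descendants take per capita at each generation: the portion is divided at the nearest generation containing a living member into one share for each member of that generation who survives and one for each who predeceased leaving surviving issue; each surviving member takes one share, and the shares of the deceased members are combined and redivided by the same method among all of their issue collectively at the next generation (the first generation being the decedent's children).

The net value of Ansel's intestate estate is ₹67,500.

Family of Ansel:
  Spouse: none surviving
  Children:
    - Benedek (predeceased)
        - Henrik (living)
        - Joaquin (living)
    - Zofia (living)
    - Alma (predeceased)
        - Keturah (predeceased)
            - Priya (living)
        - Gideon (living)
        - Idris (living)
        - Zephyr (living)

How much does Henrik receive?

Henrik receives ₹7,500.

The entire ₹67,500 passes to the descendants.
That amount (₹67,500) is divided at the children's generation into 3 shares of ₹22,500. Zofia takes ₹22,500. The 2 shares of the deceased (Benedek and Alma) are combined into a pool of ₹45,000.
That pool (₹45,000) is divided at the grandchildren's generation into 6 shares of ₹7,500. Henrik, Joaquin, Gideon, Idris, and Zephyr each take ₹7,500. The remaining share for the deceased Keturah (₹7,500) is carried to the next generation.
That pool (₹7,500) passes entirely to Priya, the sole taker at the great-grandchildren's generation.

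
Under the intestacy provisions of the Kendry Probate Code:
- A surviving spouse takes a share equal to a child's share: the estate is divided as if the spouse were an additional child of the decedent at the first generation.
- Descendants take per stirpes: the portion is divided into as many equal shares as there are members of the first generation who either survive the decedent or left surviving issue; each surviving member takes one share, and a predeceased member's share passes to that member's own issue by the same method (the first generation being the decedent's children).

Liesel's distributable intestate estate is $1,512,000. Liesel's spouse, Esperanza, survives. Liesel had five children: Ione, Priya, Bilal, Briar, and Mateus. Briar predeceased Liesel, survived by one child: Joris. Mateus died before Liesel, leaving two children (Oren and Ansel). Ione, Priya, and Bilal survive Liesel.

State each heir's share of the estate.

The spouse counts as an additional share at the children's level, so there are 6 primary shares of $252,000. Esperanza takes one such share ($252,000).
The children's combined portion ($1,260,000) is divided into 5 shares of $252,000: Ione, Priya, and Bilal each take $252,000; Briar's $252,000 share passes to Briar's issue; Mateus's $252,000 share passes to Mateus's issue.
Briar's share ($252,000) passes entirely to Joris.
Mateus's share ($252,000) is divided into 2 shares of $126,000: Oren and Ansel each take $126,000.

Esperanza: $252,000; Ione: $252,000; Priya: $252,000; Bilal: $252,000; Joris: $252,000; Oren: $126,000; Ansel: $126,000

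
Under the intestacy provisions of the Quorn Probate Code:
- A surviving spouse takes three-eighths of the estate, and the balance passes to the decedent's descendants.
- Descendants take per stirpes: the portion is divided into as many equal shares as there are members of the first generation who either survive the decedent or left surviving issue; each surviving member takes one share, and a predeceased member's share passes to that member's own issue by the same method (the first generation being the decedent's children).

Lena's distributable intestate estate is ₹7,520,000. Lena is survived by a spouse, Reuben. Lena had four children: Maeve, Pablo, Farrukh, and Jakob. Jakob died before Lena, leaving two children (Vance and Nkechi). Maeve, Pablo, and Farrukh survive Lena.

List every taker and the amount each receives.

Reuben: ₹2,820,000; Maeve: ₹1,175,000; Pablo: ₹1,175,000; Farrukh: ₹1,175,000; Vance: ₹587,500; Nkechi: ₹587,500

Reuben takes three-eighths of ₹7,520,000 = ₹2,820,000. The remaining ₹4,700,000 passes to the descendants.
The descendants' portion (₹4,700,000) is divided into 4 shares of ₹1,175,000: Maeve, Pablo, and Farrukh each take ₹1,175,000; Jakob's ₹1,175,000 share passes to Jakob's issue.
Jakob's share (₹1,175,000) is divided into 2 shares of ₹587,500: Vance and Nkechi each take ₹587,500.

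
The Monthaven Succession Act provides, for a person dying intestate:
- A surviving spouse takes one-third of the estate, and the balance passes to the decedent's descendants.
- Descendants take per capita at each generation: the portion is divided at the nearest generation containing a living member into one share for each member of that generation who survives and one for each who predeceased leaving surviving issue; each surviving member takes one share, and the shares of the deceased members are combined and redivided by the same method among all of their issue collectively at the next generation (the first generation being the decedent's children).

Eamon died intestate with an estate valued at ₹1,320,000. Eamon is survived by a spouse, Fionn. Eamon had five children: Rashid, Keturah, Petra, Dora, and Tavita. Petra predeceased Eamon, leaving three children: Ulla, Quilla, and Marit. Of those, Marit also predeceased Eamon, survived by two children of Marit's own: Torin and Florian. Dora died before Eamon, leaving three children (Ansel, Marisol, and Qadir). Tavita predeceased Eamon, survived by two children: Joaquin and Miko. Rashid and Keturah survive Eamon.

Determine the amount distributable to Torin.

Torin receives ₹33,000.

Fionn takes one-third of ₹1,320,000 = ₹440,000. The remaining ₹880,000 passes to the descendants.
The descendants' portion (₹880,000) is divided at the children's generation into 5 shares of ₹176,000. Rashid and Keturah each take ₹176,000. The 3 shares of the deceased (Petra, Dora, and Tavita) are combined into a pool of ₹528,000.
That pool (₹528,000) is divided at the grandchildren's generation into 8 shares of ₹66,000. Ulla, Quilla, Ansel, Marisol, Qadir, Joaquin, and Miko each take ₹66,000. The remaining share for the deceased Marit (₹66,000) is carried to the next generation.
That pool (₹66,000) is divided at the great-grandchildren's generation equally among Torin and Florian: ₹33,000 each.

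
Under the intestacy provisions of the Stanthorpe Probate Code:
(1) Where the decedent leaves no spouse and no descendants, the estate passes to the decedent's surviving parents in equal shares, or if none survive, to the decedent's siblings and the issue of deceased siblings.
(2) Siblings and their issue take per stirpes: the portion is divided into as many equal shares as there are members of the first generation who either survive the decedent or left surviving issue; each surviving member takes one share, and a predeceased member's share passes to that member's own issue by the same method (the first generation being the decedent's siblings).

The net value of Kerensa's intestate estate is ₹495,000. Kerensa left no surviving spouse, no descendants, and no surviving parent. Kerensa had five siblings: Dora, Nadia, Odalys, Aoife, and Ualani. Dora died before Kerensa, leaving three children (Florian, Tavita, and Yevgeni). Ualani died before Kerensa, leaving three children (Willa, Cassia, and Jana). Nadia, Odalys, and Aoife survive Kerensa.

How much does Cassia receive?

Cassia receives ₹33,000.

The entire ₹495,000 passes to the siblings and their issue.
That amount (₹495,000) is divided into 5 shares of ₹99,000: Nadia, Odalys, and Aoife each take ₹99,000; Dora's ₹99,000 share passes to Dora's issue; Ualani's ₹99,000 share passes to Ualani's issue.
Dora's share (₹99,000) is divided into 3 shares of ₹33,000: Florian, Tavita, and Yevgeni each take ₹33,000.
Ualani's share (₹99,000) is divided into 3 shares of ₹33,000: Willa, Cassia, and Jana each take ₹33,000.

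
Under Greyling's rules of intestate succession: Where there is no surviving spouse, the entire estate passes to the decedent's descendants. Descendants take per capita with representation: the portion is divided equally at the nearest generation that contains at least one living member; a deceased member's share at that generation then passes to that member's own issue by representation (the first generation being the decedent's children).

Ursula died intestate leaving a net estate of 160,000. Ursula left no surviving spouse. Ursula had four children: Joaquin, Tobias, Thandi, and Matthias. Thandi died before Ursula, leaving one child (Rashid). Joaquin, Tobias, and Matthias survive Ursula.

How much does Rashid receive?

The entire 160,000 passes to the descendants.
That amount (160,000) is divided into 4 shares of 40,000: Joaquin, Tobias, and Matthias each take 40,000; Thandi's 40,000 share passes to Thandi's issue.
Thandi's share (40,000) passes entirely to Rashid.

Rashid receives 40,000.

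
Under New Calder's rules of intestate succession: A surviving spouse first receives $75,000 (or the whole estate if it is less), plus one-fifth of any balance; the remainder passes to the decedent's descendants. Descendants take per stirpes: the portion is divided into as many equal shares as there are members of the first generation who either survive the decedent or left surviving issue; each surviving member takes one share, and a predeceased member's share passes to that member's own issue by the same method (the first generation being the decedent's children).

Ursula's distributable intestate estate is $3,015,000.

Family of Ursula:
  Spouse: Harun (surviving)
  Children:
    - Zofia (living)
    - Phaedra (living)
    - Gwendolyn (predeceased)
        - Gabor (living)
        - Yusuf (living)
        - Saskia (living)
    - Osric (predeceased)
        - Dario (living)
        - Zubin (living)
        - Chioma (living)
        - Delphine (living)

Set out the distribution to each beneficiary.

Harun first takes $75,000, leaving a balance of $2,940,000. Harun then takes one-fifth of the balance ($588,000), for a total of $663,000. The remaining $2,352,000 passes to the descendants.
The descendants' portion ($2,352,000) is divided into 4 shares of $588,000: Zofia and Phaedra each take $588,000; Gwendolyn's $588,000 share passes to Gwendolyn's issue; Osric's $588,000 share passes to Osric's issue.
Gwendolyn's share ($588,000) is divided into 3 shares of $196,000: Gabor, Yusuf, and Saskia each take $196,000.
Osric's share ($588,000) is divided into 4 shares of $147,000: Dario, Zubin, Chioma, and Delphine each take $147,000.

Harun: $663,000; Zofia: $588,000; Phaedra: $588,000; Gabor: $196,000; Yusuf: $196,000; Saskia: $196,000; Dario: $147,000; Zubin: $147,000; Chioma: $147,000; Delphine: $147,000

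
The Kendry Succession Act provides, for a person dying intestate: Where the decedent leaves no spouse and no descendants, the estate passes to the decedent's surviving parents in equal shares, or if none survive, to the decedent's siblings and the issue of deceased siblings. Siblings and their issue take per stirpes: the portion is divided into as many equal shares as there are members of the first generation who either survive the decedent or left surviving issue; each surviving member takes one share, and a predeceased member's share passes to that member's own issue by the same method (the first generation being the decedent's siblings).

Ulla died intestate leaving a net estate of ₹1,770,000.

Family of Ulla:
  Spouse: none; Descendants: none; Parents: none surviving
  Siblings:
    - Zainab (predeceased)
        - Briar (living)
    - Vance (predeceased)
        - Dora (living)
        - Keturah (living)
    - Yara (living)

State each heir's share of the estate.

The entire ₹1,770,000 passes to the siblings and their issue.
That amount (₹1,770,000) is divided into 3 shares of ₹590,000: Yara takes ₹590,000; Zainab's ₹590,000 share passes to Zainab's issue; Vance's ₹590,000 share passes to Vance's issue.
Zainab's share (₹590,000) passes entirely to Briar.
Vance's share (₹590,000) is divided into 2 shares of ₹295,000: Dora and Keturah each take ₹295,000.

Briar: ₹590,000; Dora: ₹295,000; Keturah: ₹295,000; Yara: ₹590,000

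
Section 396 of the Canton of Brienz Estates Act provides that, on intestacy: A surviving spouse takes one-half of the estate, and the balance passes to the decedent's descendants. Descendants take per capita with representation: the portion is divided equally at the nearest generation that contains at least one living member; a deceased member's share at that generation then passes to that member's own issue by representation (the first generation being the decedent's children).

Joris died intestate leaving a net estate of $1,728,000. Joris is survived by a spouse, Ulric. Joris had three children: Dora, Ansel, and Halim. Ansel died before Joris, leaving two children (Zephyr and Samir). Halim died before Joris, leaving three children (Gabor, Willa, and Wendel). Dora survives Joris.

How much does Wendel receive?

Wendel receives $96,000.

Ulric takes one-half of $1,728,000 = $864,000. The remaining $864,000 passes to the descendants.
The descendants' portion ($864,000) is divided into 3 shares of $288,000: Dora takes $288,000; Ansel's $288,000 share passes to Ansel's issue; Halim's $288,000 share passes to Halim's issue.
Ansel's share ($288,000) is divided into 2 shares of $144,000: Zephyr and Samir each take $144,000.
Halim's share ($288,000) is divided into 3 shares of $96,000: Gabor, Willa, and Wendel each take $96,000.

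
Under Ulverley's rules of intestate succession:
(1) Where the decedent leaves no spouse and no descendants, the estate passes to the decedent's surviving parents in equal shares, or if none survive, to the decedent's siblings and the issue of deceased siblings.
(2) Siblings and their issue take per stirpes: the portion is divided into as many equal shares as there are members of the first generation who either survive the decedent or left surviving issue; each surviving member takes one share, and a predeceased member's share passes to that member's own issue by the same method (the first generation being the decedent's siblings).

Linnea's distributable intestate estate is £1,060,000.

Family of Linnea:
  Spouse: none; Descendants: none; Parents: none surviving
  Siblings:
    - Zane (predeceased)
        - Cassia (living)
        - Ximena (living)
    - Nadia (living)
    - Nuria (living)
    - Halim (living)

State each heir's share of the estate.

The entire £1,060,000 passes to the siblings and their issue.
That amount (£1,060,000) is divided into 4 shares of £265,000: Nadia, Nuria, and Halim each take £265,000; Zane's £265,000 share passes to Zane's issue.
Zane's share (£265,000) is divided into 2 shares of £132,500: Cassia and Ximena each take £132,500.

Cassia: £132,500; Ximena: £132,500; Nadia: £265,000; Nuria: £265,000; Halim: £265,000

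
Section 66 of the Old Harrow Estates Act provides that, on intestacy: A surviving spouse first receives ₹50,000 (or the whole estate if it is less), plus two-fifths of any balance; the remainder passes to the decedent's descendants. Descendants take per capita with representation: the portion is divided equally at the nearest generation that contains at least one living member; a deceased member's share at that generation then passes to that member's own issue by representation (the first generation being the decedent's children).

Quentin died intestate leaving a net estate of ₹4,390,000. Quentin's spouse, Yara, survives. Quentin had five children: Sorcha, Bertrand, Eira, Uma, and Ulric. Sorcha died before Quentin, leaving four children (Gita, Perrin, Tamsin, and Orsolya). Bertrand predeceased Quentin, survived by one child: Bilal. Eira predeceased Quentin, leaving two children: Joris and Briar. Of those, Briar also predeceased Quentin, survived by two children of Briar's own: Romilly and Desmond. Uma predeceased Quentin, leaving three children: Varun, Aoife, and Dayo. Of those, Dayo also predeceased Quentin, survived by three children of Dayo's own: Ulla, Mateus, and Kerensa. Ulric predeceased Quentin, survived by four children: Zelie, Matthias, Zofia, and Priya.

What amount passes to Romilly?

Yara first takes ₹50,000, leaving a balance of ₹4,340,000. Yara then takes two-fifths of the balance (₹1,736,000), for a total of ₹1,786,000. The remaining ₹2,604,000 passes to the descendants.
No child survives, so the initial division is made at the grandchildren's generation.
The descendants' portion (₹2,604,000) is divided into 14 shares of ₹186,000: Gita, Perrin, Tamsin, Orsolya, Bilal, Joris, Varun, Aoife, Zelie, Matthias, Zofia, and Priya each take ₹186,000; Briar's ₹186,000 share passes to Briar's issue; Dayo's ₹186,000 share passes to Dayo's issue.
Briar's share (₹186,000) is divided into 2 shares of ₹93,000: Romilly and Desmond each take ₹93,000.
Dayo's share (₹186,000) is divided into 3 shares of ₹62,000: Ulla, Mateus, and Kerensa each take ₹62,000.

Romilly receives ₹93,000.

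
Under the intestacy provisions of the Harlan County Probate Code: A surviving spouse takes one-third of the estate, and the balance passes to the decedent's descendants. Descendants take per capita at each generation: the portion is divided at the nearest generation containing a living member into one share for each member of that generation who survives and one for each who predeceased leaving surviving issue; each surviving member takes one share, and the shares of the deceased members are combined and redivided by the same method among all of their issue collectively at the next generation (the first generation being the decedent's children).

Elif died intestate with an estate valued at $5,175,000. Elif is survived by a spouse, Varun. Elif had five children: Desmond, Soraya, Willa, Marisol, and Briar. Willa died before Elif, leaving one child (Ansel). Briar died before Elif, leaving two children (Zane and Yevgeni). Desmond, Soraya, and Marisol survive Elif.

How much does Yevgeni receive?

Varun takes one-third of $5,175,000 = $1,725,000. The remaining $3,450,000 passes to the descendants.
The descendants' portion ($3,450,000) is divided at the children's generation into 5 shares of $690,000. Desmond, Soraya, and Marisol each take $690,000. The 2 shares of the deceased (Willa and Briar) are combined into a pool of $1,380,000.
That pool ($1,380,000) is divided at the grandchildren's generation equally among Ansel, Zane, and Yevgeni: $460,000 each.

Yevgeni receives $460,000.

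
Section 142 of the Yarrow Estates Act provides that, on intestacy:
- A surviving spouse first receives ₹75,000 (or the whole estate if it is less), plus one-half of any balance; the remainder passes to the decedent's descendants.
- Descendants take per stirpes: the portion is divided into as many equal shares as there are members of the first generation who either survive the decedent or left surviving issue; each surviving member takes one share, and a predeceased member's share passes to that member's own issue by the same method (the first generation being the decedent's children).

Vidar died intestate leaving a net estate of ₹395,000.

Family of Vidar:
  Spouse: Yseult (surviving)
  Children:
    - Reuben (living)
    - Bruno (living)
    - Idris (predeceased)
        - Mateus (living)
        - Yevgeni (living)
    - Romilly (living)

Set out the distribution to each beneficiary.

Yseult: ₹235,000; Reuben: ₹40,000; Bruno: ₹40,000; Mateus: ₹20,000; Yevgeni: ₹20,000; Romilly: ₹40,000

Yseult first takes ₹75,000, leaving a balance of ₹320,000. Yseult then takes one-half of the balance (₹160,000), for a total of ₹235,000. The remaining ₹160,000 passes to the descendants.
The descendants' portion (₹160,000) is divided into 4 shares of ₹40,000: Reuben, Bruno, and Romilly each take ₹40,000; Idris's ₹40,000 share passes to Idris's issue.
Idris's share (₹40,000) is divided into 2 shares of ₹20,000: Mateus and Yevgeni each take ₹20,000.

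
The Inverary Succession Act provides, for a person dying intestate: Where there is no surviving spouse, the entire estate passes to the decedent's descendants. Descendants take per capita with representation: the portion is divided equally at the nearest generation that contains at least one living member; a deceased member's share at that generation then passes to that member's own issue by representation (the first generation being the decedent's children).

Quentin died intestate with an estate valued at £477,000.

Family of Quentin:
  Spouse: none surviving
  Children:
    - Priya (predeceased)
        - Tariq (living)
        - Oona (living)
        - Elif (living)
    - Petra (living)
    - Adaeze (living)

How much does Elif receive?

Elif receives £53,000.

The entire £477,000 passes to the descendants.
That amount (£477,000) is divided into 3 shares of £159,000: Petra and Adaeze each take £159,000; Priya's £159,000 share passes to Priya's issue.
Priya's share (£159,000) is divided into 3 shares of £53,000: Tariq, Oona, and Elif each take £53,000.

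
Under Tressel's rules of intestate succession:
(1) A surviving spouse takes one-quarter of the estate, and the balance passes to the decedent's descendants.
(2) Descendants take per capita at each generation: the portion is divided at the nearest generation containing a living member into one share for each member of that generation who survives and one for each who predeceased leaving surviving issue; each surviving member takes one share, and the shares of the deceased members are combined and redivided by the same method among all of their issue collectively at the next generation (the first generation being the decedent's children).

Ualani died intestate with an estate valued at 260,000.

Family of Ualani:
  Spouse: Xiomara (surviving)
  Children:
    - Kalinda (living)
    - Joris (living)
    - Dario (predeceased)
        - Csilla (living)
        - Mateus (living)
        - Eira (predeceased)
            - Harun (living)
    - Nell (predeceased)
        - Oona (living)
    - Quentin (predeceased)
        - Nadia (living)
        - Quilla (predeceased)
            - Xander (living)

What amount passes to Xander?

Xiomara takes one-quarter of 260,000 = 65,000. The remaining 195,000 passes to the descendants.
The descendants' portion (195,000) is divided at the children's generation into 5 shares of 39,000. Kalinda and Joris each take 39,000. The 3 shares of the deceased (Dario, Nell, and Quentin) are combined into a pool of 117,000.
That pool (117,000) is divided at the grandchildren's generation into 6 shares of 19,500. Csilla, Mateus, Oona, and Nadia each take 19,500. The 2 shares of the deceased (Eira and Quilla) are combined into a pool of 39,000.
That pool (39,000) is divided at the great-grandchildren's generation equally among Harun and Xander: 19,500 each.

Xander receives 19,500.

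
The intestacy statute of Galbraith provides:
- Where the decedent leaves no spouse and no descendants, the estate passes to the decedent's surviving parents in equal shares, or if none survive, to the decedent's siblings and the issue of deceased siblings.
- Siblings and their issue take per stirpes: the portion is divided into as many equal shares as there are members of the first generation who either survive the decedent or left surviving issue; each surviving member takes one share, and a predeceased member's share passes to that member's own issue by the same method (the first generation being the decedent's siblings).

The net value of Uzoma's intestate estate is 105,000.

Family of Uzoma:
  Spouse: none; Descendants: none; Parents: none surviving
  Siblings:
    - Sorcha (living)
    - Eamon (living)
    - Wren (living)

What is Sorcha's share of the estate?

The entire 105,000 passes to the siblings and their issue.
That amount (105,000) is divided into 3 shares of 35,000: Sorcha, Eamon, and Wren each take 35,000.

Sorcha receives 35,000.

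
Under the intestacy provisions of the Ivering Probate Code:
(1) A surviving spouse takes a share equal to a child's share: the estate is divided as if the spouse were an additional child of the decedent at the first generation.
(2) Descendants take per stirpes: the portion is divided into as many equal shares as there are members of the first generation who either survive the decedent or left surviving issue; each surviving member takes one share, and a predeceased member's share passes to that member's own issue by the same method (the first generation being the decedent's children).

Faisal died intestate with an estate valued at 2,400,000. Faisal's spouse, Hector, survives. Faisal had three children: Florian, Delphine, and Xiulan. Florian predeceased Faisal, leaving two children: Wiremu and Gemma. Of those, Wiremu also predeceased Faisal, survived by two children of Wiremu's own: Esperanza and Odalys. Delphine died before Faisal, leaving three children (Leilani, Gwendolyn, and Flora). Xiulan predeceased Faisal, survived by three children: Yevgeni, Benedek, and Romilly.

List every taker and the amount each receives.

Hector: 600,000; Esperanza: 150,000; Odalys: 150,000; Gemma: 300,000; Leilani: 200,000; Gwendolyn: 200,000; Flora: 200,000; Yevgeni: 200,000; Benedek: 200,000; Romilly: 200,000

The spouse counts as an additional share at the children's level, so there are 4 primary shares of 600,000. Hector takes one such share (600,000).
The children's combined portion (1,800,000) is divided into 3 shares of 600,000: Florian's 600,000 share passes to Florian's issue; Delphine's 600,000 share passes to Delphine's issue; Xiulan's 600,000 share passes to Xiulan's issue.
Florian's share (600,000) is divided into 2 shares of 300,000: Gemma takes 300,000; Wiremu's 300,000 share passes to Wiremu's issue.
Wiremu's share (300,000) is divided into 2 shares of 150,000: Esperanza and Odalys each take 150,000.
Delphine's share (600,000) is divided into 3 shares of 200,000: Leilani, Gwendolyn, and Flora each take 200,000.
Xiulan's share (600,000) is divided into 3 shares of 200,000: Yevgeni, Benedek, and Romilly each take 200,000.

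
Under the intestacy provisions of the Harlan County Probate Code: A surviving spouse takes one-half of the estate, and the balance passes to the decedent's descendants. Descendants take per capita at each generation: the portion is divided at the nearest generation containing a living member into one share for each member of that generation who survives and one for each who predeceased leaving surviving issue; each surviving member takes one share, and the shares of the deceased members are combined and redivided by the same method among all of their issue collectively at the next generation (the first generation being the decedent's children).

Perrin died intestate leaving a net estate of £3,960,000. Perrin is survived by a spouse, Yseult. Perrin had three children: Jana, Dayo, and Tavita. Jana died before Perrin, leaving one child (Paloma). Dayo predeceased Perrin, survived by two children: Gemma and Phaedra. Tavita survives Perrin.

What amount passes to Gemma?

Gemma receives £440,000.

Yseult takes one-half of £3,960,000 = £1,980,000. The remaining £1,980,000 passes to the descendants.
The descendants' portion (£1,980,000) is divided at the children's generation into 3 shares of £660,000. Tavita takes £660,000. The 2 shares of the deceased (Jana and Dayo) are combined into a pool of £1,320,000.
That pool (£1,320,000) is divided at the grandchildren's generation equally among Paloma, Gemma, and Phaedra: £440,000 each.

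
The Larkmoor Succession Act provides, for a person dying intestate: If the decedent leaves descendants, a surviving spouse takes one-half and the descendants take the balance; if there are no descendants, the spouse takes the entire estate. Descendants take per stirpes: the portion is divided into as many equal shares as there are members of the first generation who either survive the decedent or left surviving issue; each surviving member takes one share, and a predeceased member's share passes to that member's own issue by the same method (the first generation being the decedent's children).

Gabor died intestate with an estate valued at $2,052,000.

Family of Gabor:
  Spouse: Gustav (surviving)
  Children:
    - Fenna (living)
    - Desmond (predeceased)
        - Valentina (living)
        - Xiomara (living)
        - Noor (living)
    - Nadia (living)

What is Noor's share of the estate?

Gustav takes one-half of $2,052,000 = $1,026,000. The remaining $1,026,000 passes to the descendants.
The descendants' portion ($1,026,000) is divided into 3 shares of $342,000: Fenna and Nadia each take $342,000; Desmond's $342,000 share passes to Desmond's issue.
Desmond's share ($342,000) is divided into 3 shares of $114,000: Valentina, Xiomara, and Noor each take $114,000.

Noor receives $114,000.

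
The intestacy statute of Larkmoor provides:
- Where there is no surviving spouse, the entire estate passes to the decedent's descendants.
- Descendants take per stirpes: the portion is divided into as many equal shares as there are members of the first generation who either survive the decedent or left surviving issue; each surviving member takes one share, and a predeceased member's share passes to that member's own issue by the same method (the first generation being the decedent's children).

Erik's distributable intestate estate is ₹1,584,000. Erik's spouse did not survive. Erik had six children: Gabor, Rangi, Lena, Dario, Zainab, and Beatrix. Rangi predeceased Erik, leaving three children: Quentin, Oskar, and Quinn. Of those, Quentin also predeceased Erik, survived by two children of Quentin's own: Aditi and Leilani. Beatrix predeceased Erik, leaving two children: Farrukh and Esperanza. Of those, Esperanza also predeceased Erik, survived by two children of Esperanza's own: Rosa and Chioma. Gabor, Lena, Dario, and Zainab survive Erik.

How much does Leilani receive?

Leilani receives ₹44,000.

The entire ₹1,584,000 passes to the descendants.
That amount (₹1,584,000) is divided into 6 shares of ₹264,000: Gabor, Lena, Dario, and Zainab each take ₹264,000; Rangi's ₹264,000 share passes to Rangi's issue; Beatrix's ₹264,000 share passes to Beatrix's issue.
Rangi's share (₹264,000) is divided into 3 shares of ₹88,000: Oskar and Quinn each take ₹88,000; Quentin's ₹88,000 share passes to Quentin's issue.
Quentin's share (₹88,000) is divided into 2 shares of ₹44,000: Aditi and Leilani each take ₹44,000.
Beatrix's share (₹264,000) is divided into 2 shares of ₹132,000: Farrukh takes ₹132,000; Esperanza's ₹132,000 share passes to Esperanza's issue.
Esperanza's share (₹132,000) is divided into 2 shares of ₹66,000: Rosa and Chioma each take ₹66,000.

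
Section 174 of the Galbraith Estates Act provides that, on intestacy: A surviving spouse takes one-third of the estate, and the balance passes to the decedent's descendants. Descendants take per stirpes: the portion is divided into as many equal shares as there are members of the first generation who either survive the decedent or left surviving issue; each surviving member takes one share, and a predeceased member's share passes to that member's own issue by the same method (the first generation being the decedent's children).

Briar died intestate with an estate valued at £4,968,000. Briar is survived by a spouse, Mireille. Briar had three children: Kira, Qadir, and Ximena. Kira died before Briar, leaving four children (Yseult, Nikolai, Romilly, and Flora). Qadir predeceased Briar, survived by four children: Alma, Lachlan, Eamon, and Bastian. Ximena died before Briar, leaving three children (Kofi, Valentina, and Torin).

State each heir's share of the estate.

Mireille: £1,656,000; Yseult: £276,000; Nikolai: £276,000; Romilly: £276,000; Flora: £276,000; Alma: £276,000; Lachlan: £276,000; Eamon: £276,000; Bastian: £276,000; Kofi: £368,000; Valentina: £368,000; Torin: £368,000

Mireille takes one-third of £4,968,000 = £1,656,000. The remaining £3,312,000 passes to the descendants.
The descendants' portion (£3,312,000) is divided into 3 shares of £1,104,000: Kira's £1,104,000 share passes to Kira's issue; Qadir's £1,104,000 share passes to Qadir's issue; Ximena's £1,104,000 share passes to Ximena's issue.
Kira's share (£1,104,000) is divided into 4 shares of £276,000: Yseult, Nikolai, Romilly, and Flora each take £276,000.
Qadir's share (£1,104,000) is divided into 4 shares of £276,000: Alma, Lachlan, Eamon, and Bastian each take £276,000.
Ximena's share (£1,104,000) is divided into 3 shares of £368,000: Kofi, Valentina, and Torin each take £368,000.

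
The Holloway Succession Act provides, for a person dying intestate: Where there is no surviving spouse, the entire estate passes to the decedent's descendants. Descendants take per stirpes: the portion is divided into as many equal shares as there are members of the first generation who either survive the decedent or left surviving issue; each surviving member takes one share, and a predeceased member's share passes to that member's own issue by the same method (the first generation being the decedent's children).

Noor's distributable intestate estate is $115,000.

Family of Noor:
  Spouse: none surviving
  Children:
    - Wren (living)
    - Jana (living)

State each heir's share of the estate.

Wren: $57,500; Jana: $57,500

The entire $115,000 passes to the descendants.
That amount ($115,000) is divided into 2 shares of $57,500: Wren and Jana each take $57,500.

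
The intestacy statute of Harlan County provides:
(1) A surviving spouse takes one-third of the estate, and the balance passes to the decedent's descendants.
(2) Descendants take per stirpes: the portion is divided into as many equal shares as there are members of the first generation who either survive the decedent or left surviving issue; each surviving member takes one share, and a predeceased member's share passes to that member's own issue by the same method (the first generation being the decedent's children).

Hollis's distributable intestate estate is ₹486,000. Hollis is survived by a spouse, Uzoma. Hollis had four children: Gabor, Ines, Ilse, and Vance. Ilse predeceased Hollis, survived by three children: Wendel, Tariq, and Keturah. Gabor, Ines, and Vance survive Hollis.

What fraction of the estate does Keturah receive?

Keturah receives 1/18 of the estate.

Uzoma takes one-third of ₹486,000 = ₹162,000. The remaining ₹324,000 passes to the descendants.
The descendants' portion (₹324,000) is divided into 4 shares of ₹81,000: Gabor, Ines, and Vance each take ₹81,000; Ilse's ₹81,000 share passes to Ilse's issue.
Ilse's share (₹81,000) is divided into 3 shares of ₹27,000: Wendel, Tariq, and Keturah each take ₹27,000.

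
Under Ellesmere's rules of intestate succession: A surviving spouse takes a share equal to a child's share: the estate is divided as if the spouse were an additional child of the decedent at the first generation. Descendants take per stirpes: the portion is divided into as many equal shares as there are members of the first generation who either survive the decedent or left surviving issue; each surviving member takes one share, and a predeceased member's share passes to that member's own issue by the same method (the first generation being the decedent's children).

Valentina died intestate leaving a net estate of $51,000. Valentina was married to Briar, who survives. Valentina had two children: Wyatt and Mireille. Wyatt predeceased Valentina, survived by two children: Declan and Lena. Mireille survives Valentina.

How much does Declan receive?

The spouse counts as an additional share at the children's level, so there are 3 primary shares of $17,000. Briar takes one such share ($17,000).
The children's combined portion ($34,000) is divided into 2 shares of $17,000: Mireille takes $17,000; Wyatt's $17,000 share passes to Wyatt's issue.
Wyatt's share ($17,000) is divided into 2 shares of $8,500: Declan and Lena each take $8,500.

Declan receives $8,500.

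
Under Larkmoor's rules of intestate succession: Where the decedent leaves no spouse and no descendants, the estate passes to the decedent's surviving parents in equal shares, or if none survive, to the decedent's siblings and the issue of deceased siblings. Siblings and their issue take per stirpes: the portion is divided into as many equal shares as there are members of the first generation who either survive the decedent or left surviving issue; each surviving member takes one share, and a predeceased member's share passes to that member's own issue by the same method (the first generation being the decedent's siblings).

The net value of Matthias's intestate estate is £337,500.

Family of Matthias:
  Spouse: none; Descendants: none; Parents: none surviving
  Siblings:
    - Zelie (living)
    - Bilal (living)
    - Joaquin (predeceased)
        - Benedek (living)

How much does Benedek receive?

The entire £337,500 passes to the siblings and their issue.
That amount (£337,500) is divided into 3 shares of £112,500: Zelie and Bilal each take £112,500; Joaquin's £112,500 share passes to Joaquin's issue.
Joaquin's share (£112,500) passes entirely to Benedek.

Benedek receives £112,500.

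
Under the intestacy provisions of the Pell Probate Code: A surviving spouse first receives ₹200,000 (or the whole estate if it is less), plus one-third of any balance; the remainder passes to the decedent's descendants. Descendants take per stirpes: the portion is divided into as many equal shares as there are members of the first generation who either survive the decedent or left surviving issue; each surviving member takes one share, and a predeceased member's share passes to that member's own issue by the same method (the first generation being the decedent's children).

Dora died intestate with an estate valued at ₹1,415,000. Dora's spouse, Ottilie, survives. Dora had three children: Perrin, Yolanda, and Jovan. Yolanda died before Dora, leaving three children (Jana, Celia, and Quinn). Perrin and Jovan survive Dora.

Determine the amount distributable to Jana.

Jana receives ₹90,000.

Ottilie first takes ₹200,000, leaving a balance of ₹1,215,000. Ottilie then takes one-third of the balance (₹405,000), for a total of ₹605,000. The remaining ₹810,000 passes to the descendants.
The descendants' portion (₹810,000) is divided into 3 shares of ₹270,000: Perrin and Jovan each take ₹270,000; Yolanda's ₹270,000 share passes to Yolanda's issue.
Yolanda's share (₹270,000) is divided into 3 shares of ₹90,000: Jana, Celia, and Quinn each take ₹90,000.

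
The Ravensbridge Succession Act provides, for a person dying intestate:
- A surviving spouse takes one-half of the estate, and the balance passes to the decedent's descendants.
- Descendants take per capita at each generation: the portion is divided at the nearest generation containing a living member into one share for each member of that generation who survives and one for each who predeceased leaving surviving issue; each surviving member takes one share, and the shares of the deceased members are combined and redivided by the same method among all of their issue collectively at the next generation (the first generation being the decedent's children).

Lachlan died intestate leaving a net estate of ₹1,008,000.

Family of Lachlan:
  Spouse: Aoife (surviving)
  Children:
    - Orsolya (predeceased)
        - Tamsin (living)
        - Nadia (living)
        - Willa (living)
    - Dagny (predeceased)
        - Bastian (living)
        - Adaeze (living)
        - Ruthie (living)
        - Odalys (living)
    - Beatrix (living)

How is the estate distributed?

Aoife: ₹504,000; Tamsin: ₹48,000; Nadia: ₹48,000; Willa: ₹48,000; Bastian: ₹48,000; Adaeze: ₹48,000; Ruthie: ₹48,000; Odalys: ₹48,000; Beatrix: ₹168,000

Aoife takes one-half of ₹1,008,000 = ₹504,000. The remaining ₹504,000 passes to the descendants.
The descendants' portion (₹504,000) is divided at the children's generation into 3 shares of ₹168,000. Beatrix takes ₹168,000. The 2 shares of the deceased (Orsolya and Dagny) are combined into a pool of ₹336,000.
That pool (₹336,000) is divided at the grandchildren's generation equally among Tamsin, Nadia, Willa, Bastian, Adaeze, Ruthie, and Odalys: ₹48,000 each.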